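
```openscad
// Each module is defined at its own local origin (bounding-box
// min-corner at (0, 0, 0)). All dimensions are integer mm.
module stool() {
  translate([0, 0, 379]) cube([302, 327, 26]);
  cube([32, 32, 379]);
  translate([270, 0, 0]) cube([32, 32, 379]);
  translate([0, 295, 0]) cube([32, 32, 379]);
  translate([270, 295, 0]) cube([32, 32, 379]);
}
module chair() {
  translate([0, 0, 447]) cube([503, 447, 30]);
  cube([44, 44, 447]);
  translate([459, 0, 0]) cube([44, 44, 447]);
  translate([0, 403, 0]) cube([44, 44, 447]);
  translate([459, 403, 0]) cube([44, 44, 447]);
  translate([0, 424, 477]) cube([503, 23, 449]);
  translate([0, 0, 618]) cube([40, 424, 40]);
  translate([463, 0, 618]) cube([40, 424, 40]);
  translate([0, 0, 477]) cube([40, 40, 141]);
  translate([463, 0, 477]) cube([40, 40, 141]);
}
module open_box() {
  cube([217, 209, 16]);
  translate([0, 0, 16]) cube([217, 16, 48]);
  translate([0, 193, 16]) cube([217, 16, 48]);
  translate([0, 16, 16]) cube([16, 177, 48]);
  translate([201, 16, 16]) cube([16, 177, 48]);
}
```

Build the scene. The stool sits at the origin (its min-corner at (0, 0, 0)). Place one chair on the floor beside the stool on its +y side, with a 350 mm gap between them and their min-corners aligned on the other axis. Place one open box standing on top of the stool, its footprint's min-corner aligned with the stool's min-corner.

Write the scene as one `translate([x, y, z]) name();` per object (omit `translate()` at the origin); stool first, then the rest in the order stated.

stool();
translate([0, 677, 0]) chair();
translate([0, 0, 405]) open_box();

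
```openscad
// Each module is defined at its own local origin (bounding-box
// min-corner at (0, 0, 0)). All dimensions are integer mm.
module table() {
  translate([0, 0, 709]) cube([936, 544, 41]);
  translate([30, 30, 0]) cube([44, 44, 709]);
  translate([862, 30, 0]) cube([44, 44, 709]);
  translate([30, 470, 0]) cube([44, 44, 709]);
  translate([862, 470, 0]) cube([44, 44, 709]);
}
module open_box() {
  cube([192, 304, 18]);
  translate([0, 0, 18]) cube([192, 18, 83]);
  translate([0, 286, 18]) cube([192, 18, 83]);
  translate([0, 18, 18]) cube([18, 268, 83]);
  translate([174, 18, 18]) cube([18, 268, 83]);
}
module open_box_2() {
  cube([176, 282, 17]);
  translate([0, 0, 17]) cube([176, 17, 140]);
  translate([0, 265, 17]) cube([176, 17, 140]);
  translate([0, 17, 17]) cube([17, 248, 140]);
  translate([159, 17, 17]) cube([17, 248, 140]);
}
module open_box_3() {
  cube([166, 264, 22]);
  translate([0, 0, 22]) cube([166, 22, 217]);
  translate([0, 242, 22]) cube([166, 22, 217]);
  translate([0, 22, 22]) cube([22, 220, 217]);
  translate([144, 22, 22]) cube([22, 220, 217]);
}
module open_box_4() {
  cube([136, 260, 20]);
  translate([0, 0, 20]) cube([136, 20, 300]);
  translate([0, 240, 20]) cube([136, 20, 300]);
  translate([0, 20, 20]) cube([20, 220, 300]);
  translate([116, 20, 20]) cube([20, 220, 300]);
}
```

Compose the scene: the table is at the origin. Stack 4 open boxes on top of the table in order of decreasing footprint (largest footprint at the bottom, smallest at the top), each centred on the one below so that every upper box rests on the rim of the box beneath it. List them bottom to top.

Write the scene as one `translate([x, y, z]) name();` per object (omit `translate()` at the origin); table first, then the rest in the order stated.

table();
translate([372, 120, 750]) open_box();
translate([380, 131, 851]) open_box_2();
translate([385, 140, 1008]) open_box_3();
translate([400, 142, 1247]) open_box_4();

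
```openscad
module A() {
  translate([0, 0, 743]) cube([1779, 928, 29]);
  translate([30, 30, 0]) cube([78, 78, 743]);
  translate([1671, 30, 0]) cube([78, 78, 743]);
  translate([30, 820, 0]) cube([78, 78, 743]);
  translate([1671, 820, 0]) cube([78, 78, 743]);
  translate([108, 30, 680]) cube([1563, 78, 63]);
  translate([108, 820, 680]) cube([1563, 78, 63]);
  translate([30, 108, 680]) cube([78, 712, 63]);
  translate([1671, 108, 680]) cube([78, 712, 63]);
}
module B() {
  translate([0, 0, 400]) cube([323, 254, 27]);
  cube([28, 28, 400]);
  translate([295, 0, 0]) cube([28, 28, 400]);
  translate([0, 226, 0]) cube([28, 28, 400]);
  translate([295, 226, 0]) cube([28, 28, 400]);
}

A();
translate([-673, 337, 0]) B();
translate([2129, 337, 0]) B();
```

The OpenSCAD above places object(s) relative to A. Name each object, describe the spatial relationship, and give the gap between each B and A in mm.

A is a table. B is a stool. Two stools sit around the table at the −x, +x sides. The gap between each stool and the table is 350 mm.

Each stool's nearest face is 350 mm from the table's bounding box.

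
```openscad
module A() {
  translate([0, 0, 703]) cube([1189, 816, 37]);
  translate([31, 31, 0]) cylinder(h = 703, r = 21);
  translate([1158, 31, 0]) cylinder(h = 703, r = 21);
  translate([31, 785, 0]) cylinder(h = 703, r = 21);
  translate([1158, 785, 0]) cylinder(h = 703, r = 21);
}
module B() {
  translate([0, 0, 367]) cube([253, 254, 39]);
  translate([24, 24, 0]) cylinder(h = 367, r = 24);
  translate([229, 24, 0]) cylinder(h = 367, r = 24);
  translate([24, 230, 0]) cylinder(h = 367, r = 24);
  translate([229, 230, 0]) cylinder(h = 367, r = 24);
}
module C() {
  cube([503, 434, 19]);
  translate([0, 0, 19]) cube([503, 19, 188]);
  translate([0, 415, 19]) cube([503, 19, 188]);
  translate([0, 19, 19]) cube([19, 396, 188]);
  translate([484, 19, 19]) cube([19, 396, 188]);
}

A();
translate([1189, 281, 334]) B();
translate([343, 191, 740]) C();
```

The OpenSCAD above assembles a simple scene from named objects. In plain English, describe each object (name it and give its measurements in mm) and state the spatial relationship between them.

A is a table with a 1189×816 mm rectangular top, 37 mm thick, top surface at z = 740 mm, supported by four round legs of 42 mm diameter, each leg's bounding box inset 10 mm from the nearest pair of top edges, running from the floor.

B is a four-legged stool. The seat is a 253×254×39 mm slab whose top surface is at z = 406 mm; four round legs, each 48 mm in diameter, run from the floor (z = 0) to the underside of the seat, each leg's axis is inset half a diameter from the nearest pair of seat edges (so the leg's bounding box is flush with the corner).

C is an open storage box with external size 503×434×207 mm and wall thickness 19 mm (the base is also 19 mm thick). The base covers the whole footprint; the four walls stand on the base, with the y-facing walls full-width and the x-facing walls fitting between their inner faces.

The stool is beside the table with their tops flush at z = 740. The open box is on top of the table, centred.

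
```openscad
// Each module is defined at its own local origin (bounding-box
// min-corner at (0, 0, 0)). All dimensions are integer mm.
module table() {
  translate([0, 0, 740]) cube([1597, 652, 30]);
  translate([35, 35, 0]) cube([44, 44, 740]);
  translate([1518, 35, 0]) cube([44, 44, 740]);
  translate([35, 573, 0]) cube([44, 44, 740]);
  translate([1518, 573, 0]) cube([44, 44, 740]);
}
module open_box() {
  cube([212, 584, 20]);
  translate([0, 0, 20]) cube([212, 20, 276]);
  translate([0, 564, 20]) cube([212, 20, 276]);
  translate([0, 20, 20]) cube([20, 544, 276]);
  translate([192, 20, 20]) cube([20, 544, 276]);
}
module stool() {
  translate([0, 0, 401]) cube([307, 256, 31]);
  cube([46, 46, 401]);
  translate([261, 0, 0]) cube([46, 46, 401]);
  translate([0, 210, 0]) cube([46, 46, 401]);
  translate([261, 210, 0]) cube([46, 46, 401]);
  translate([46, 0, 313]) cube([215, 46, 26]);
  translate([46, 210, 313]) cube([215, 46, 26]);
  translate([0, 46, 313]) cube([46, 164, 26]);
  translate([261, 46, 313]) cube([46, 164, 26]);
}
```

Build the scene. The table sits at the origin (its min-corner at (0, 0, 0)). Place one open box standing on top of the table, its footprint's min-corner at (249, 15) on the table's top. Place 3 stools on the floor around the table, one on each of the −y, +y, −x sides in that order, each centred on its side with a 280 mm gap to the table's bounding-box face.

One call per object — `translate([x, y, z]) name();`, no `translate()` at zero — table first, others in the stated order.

table();
translate([249, 15, 770]) open_box();
translate([645, -536, 0]) stool();
translate([645, 932, 0]) stool();
translate([-587, 198, 0]) stool();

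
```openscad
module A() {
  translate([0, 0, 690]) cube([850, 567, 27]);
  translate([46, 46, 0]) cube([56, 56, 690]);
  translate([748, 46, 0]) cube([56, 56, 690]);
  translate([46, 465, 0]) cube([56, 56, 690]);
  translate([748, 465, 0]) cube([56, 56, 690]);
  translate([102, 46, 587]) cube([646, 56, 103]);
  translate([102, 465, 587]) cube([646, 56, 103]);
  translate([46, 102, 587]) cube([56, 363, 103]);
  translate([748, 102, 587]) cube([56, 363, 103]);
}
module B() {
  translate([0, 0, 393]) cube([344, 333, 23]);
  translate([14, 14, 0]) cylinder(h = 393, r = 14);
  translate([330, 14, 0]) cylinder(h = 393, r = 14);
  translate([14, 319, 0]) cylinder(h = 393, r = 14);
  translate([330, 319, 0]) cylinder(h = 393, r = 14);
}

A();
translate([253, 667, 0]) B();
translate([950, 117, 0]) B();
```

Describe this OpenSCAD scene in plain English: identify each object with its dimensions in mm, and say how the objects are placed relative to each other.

A is a table with a 850×567 mm rectangular top, 27 mm thick, top surface at z = 717 mm, supported by four 56×56 mm square legs, each inset 46 mm from the nearest pair of top edges, running from the floor. Four apron rails, 56 mm thick and 103 mm tall, run between adjacent legs with their top edges flush with the underside of the top and their outer faces flush with the legs' outer faces.

B is a four-legged stool. The seat is a 344×333×23 mm slab whose top surface is at z = 416 mm; four round legs, each 28 mm in diameter, run from the floor (z = 0) to the underside of the seat, each leg's axis is inset half a diameter from the nearest pair of seat edges (so the leg's bounding box is flush with the corner).

Two stools sit around the table at the +y, +x sides.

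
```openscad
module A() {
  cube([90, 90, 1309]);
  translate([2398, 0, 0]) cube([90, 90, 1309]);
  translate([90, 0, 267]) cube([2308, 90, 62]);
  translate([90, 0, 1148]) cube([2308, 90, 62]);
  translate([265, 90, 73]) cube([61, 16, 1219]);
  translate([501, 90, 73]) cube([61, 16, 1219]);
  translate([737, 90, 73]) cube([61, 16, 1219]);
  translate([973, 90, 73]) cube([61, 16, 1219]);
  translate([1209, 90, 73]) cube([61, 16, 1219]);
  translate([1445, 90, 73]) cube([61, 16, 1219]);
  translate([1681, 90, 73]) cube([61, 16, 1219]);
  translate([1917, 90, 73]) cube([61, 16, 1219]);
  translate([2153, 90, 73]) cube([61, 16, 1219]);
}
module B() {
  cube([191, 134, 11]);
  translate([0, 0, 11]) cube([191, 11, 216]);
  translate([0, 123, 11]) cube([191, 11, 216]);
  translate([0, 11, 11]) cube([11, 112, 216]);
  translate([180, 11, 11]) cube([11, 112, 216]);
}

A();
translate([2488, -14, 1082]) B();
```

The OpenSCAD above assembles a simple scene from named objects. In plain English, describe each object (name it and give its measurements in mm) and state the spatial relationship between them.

A is a fence section. Two 90×90 mm posts, 1309 mm tall, stand on the floor with a clear span of 2308 mm between their inner faces. Two horizontal rails of 90×62 mm section span the gap between the posts with their undersides at z = 267 mm and z = 1148 mm, flush with the posts' −y face. 9 pickets, each 61 mm wide, 16 mm thick and 1219 mm tall, are fixed to the +y face of the rails with their bottoms at z = 73 mm, evenly spaced across the span with equal gaps (rounded down to the nearest mm) at the −x end and between each pair — any rounding remainder accumulates at the +x end.

B is an open storage box with external size 191×134×227 mm and wall thickness 11 mm (the base is also 11 mm thick). The base covers the whole footprint; the four walls stand on the base, with the y-facing walls full-width and the x-facing walls fitting between their inner faces.

The open box is beside the fence section with their tops flush at z = 1309.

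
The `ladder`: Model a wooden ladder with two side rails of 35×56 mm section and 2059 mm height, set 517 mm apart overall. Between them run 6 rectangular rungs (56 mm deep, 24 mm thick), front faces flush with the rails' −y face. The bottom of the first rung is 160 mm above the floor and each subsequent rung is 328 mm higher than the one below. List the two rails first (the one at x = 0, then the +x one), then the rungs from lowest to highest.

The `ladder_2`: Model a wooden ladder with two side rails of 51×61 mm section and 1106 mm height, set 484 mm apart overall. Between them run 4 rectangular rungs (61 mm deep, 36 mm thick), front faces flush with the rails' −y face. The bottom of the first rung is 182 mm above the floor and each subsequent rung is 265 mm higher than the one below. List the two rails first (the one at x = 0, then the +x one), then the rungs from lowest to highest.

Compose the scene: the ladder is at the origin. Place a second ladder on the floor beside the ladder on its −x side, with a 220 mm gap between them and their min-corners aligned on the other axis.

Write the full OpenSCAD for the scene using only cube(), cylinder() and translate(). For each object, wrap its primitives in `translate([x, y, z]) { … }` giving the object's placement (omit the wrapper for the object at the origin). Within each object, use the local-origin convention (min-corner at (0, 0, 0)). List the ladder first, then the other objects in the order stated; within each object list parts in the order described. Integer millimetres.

cube([35, 56, 2059]);
translate([482, 0, 0]) cube([35, 56, 2059]);
translate([35, 0, 160]) cube([447, 56, 24]);
translate([35, 0, 488]) cube([447, 56, 24]);
translate([35, 0, 816]) cube([447, 56, 24]);
translate([35, 0, 1144]) cube([447, 56, 24]);
translate([35, 0, 1472]) cube([447, 56, 24]);
translate([35, 0, 1800]) cube([447, 56, 24]);
translate([-704, 0, 0]) {
  cube([51, 61, 1106]);
  translate([433, 0, 0]) cube([51, 61, 1106]);
  translate([51, 0, 182]) cube([382, 61, 36]);
  translate([51, 0, 447]) cube([382, 61, 36]);
  translate([51, 0, 712]) cube([382, 61, 36]);
  translate([51, 0, 977]) cube([382, 61, 36]);
}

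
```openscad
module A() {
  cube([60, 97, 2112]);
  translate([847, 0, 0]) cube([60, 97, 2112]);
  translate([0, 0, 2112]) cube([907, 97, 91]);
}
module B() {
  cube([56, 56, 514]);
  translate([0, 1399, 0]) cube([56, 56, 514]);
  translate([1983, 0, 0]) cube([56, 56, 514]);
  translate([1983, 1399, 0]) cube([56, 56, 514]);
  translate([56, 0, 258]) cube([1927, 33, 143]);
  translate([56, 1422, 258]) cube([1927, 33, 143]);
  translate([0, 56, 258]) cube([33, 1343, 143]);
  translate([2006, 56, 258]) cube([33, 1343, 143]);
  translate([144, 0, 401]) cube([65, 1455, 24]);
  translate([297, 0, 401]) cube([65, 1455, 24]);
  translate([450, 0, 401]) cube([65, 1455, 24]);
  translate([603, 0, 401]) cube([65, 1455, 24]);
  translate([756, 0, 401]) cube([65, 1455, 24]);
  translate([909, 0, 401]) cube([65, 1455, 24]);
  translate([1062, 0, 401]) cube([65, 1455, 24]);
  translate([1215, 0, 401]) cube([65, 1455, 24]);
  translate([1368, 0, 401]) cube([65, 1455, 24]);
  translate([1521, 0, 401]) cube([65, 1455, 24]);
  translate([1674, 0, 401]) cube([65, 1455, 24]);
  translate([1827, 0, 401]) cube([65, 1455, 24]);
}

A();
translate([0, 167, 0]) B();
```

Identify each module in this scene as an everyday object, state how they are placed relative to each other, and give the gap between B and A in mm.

A is a door frame. B is a bed frame. The bed frame is on the floor beside the door frame on its +y side. The gap between the bed frame and the door frame is 70 mm.

The bed frame's nearest face is 70 mm from the door frame's +y face.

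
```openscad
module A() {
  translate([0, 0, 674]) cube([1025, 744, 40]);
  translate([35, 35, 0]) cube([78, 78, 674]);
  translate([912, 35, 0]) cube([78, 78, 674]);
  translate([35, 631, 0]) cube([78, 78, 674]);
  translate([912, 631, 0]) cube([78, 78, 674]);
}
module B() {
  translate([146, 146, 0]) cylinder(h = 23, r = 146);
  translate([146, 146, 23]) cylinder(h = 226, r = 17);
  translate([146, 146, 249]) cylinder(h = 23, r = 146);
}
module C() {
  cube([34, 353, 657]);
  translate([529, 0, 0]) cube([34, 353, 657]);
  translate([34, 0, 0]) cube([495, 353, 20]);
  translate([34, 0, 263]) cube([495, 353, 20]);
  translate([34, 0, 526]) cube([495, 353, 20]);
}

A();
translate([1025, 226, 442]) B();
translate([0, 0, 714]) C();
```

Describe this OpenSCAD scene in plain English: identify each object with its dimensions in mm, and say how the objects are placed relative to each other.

A is a table: top 1025 mm (x) × 744 mm (y), 40 mm thick, upper face at z = 714 mm, on four 78×78 mm square legs, each inset 35 mm from the nearest pair of top edges, running from z = 0 to the bottom of the top.

B is a spool: two coaxial disc flanges of radius 146 mm and thickness 23 mm, joined by a core cylinder of radius 17 mm and height 226 mm. The lower flange rests on z = 0 and the three cylinders share a vertical axis.

C is a bookshelf 563 mm wide overall, 353 mm deep and 657 mm tall. The two sides are 34 mm thick vertical panels. 3 horizontal shelves of 20 mm thickness span between the inner faces of the sides; the lowest shelf sits on the floor and shelves are stacked with a clear vertical gap of 243 mm between each pair.

The spool is beside the table with their tops flush at z = 714. The bookshelf is on top of the table.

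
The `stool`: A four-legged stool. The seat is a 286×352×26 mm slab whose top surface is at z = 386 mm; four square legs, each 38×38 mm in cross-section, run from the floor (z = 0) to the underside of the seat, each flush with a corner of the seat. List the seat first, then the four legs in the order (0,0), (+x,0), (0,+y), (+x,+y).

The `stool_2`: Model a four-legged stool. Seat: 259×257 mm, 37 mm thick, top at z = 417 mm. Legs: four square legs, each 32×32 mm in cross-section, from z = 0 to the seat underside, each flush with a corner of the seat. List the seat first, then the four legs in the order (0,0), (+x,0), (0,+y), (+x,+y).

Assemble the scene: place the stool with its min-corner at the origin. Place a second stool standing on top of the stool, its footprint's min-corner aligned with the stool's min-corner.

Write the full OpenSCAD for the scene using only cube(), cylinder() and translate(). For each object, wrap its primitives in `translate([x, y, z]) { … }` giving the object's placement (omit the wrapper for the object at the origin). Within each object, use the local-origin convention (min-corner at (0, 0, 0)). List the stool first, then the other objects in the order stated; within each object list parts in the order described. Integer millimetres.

translate([0, 0, 360]) cube([286, 352, 26]);
cube([38, 38, 360]);
translate([248, 0, 0]) cube([38, 38, 360]);
translate([0, 314, 0]) cube([38, 38, 360]);
translate([248, 314, 0]) cube([38, 38, 360]);
translate([0, 0, 386]) {
  translate([0, 0, 380]) cube([259, 257, 37]);
  cube([32, 32, 380]);
  translate([227, 0, 0]) cube([32, 32, 380]);
  translate([0, 225, 0]) cube([32, 32, 380]);
  translate([227, 225, 0]) cube([32, 32, 380]);
}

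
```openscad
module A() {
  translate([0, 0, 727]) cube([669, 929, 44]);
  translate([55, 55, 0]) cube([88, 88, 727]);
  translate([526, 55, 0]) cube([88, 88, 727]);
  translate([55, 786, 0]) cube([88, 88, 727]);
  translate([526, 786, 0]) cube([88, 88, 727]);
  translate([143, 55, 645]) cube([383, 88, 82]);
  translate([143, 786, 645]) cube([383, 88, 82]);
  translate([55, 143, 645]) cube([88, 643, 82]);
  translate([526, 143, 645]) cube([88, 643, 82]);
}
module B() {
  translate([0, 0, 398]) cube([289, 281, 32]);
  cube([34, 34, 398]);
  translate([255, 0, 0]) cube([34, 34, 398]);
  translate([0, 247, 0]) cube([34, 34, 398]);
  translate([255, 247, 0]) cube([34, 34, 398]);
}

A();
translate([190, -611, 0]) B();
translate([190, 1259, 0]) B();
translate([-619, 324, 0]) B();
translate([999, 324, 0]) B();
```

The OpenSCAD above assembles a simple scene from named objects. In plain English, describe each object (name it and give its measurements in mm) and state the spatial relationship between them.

A is a table with a 669×929 mm rectangular top, 44 mm thick, top surface at z = 771 mm, supported by four 88×88 mm square legs, each inset 55 mm from the nearest pair of top edges, running from the floor. Four apron rails, 88 mm thick and 82 mm tall, run between adjacent legs with their top edges flush with the underside of the top and their outer faces flush with the legs' outer faces.

B is a four-legged stool. The seat is a 289×281×32 mm slab whose top surface is at z = 430 mm; four square legs, each 34×34 mm in cross-section, run from the floor (z = 0) to the underside of the seat, each flush with a corner of the seat.

Four stools sit around the table at the −y, +y, −x, +x sides.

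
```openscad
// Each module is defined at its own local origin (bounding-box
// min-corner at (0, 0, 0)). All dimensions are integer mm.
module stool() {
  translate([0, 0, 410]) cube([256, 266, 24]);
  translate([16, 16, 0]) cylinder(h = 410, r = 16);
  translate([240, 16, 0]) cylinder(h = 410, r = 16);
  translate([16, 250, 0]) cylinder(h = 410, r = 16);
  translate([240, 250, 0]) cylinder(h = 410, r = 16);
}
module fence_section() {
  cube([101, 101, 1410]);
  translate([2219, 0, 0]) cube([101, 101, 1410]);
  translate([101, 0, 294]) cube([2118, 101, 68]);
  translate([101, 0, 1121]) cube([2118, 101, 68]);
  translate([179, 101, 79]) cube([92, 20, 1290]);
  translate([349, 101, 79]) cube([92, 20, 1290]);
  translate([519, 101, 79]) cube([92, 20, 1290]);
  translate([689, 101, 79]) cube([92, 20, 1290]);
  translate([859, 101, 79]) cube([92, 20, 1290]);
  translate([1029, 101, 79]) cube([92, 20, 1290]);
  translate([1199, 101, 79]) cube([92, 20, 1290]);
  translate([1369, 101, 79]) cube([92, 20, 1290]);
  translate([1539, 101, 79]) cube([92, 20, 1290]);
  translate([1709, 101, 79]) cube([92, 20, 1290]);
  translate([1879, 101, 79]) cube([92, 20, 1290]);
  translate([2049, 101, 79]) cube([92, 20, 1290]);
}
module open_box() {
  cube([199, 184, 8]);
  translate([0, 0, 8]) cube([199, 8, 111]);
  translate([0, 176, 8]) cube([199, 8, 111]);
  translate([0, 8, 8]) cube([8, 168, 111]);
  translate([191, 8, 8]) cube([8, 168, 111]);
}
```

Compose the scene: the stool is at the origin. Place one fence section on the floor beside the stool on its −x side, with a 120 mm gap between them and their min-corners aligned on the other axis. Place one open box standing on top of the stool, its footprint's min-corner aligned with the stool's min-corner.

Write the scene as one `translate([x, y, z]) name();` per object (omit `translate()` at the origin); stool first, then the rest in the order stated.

stool();
translate([-2440, 0, 0]) fence_section();
translate([0, 0, 434]) open_box();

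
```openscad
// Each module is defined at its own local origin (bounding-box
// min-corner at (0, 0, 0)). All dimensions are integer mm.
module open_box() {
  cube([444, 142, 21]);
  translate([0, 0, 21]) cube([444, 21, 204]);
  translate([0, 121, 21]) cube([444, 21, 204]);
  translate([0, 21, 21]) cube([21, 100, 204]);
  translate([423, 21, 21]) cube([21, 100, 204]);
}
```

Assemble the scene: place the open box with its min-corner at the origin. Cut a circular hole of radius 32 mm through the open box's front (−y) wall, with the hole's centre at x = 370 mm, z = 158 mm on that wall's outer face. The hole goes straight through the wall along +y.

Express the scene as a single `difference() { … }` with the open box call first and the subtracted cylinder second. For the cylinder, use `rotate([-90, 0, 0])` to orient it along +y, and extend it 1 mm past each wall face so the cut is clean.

difference() {
  open_box();
  translate([370, -1, 158]) rotate([-90, 0, 0]) cylinder(h = 23, r = 32);
}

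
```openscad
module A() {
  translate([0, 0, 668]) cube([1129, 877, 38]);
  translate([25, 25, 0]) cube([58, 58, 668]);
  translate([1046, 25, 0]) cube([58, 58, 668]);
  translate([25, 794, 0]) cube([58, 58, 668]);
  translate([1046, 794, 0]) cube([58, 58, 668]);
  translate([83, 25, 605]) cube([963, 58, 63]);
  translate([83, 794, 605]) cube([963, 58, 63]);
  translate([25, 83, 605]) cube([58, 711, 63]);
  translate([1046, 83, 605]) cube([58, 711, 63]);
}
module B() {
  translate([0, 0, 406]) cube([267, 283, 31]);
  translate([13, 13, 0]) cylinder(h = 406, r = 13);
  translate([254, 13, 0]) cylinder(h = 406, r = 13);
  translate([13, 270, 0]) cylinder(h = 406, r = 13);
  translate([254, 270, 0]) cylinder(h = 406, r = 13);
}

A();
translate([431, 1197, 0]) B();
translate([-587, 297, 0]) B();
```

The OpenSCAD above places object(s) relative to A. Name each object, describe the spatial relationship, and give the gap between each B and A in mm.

A is a table. B is a stool. Two stools sit around the table at the +y, −x sides. The gap between each stool and the table is 320 mm.

Each stool's nearest face is 320 mm from the table's bounding box.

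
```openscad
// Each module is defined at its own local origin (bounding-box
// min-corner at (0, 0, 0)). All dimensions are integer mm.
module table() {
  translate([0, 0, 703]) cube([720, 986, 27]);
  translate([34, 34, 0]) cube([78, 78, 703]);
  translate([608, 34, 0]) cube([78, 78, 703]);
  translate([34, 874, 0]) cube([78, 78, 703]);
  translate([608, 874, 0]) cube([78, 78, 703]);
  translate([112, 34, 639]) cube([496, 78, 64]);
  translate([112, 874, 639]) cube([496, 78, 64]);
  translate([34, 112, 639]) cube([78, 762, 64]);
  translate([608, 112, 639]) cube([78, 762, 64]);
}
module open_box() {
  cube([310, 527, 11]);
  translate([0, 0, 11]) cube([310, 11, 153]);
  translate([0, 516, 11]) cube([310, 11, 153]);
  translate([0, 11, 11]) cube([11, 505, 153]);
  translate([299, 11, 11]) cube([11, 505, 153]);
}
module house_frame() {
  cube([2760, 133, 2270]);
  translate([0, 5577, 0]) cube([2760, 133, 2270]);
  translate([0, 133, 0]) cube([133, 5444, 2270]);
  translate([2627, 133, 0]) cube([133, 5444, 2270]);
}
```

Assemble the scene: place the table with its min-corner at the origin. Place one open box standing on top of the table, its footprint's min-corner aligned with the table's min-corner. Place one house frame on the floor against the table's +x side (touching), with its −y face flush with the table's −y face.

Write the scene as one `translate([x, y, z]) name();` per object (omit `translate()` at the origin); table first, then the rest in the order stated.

table();
translate([0, 0, 730]) open_box();
translate([720, 0, 0]) house_frame();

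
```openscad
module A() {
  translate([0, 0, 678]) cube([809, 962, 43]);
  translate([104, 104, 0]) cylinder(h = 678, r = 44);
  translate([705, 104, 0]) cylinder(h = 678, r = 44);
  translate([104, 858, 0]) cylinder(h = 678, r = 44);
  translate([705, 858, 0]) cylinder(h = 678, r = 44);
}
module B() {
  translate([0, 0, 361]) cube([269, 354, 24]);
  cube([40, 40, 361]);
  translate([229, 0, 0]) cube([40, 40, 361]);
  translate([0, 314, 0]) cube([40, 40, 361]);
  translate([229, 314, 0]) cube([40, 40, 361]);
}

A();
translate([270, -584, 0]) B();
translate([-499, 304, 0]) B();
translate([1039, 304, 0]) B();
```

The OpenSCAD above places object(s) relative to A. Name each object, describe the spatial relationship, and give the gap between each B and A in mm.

Each stool's nearest face is 230 mm from the table's bounding box.

A is a table. B is a stool. Three stools sit around the table at the −y, −x, +x sides. The gap between each stool and the table is 230 mm.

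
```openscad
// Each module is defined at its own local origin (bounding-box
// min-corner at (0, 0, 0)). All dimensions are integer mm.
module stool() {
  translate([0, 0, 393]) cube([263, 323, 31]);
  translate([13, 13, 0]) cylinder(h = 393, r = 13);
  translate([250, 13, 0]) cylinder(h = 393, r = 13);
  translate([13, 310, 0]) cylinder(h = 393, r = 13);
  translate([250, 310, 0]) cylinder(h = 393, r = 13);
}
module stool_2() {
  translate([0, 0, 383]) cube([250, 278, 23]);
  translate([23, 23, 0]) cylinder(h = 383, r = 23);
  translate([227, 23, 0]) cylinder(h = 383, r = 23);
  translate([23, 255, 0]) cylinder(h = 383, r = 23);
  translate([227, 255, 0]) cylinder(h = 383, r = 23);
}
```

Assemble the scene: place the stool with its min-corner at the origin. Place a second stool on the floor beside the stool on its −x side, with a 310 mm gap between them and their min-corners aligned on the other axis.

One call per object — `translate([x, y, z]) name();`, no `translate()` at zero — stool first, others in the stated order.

stool();
translate([-560, 0, 0]) stool_2();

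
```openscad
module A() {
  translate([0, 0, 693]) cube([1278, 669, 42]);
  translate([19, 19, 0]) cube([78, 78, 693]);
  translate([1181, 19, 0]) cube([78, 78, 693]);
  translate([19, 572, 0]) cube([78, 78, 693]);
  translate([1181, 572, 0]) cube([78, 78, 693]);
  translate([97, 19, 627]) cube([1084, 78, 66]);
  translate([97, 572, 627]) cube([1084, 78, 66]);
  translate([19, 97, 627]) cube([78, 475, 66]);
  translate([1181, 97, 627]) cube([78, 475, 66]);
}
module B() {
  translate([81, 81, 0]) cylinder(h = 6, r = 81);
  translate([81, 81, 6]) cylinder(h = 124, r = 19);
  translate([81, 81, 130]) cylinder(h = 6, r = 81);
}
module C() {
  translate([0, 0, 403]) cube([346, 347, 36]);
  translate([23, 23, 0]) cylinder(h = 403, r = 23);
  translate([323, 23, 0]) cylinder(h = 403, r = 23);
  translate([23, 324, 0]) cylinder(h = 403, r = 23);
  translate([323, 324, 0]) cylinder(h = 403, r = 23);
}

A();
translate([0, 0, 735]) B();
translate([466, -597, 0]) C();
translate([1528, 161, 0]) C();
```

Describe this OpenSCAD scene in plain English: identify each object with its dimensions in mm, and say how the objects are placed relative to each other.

A is a table: top 1278 mm (x) × 669 mm (y), 42 mm thick, upper face at z = 735 mm, on four 78×78 mm square legs, each inset 19 mm from the nearest pair of top edges, running from z = 0 to the bottom of the top. Four apron rails, 78 mm thick and 66 mm tall, run between adjacent legs with their top edges flush with the underside of the top and their outer faces flush with the legs' outer faces.

B is a spool: two coaxial disc flanges of radius 81 mm and thickness 6 mm, joined by a core cylinder of radius 19 mm and height 124 mm. The lower flange rests on z = 0 and the three cylinders share a vertical axis.

C is a simple wooden stool: a rectangular seat 346 mm (x) by 347 mm (y), 36 mm thick, top face at z = 439 mm, on four round legs, each 46 mm in diameter. The legs rest on z = 0, each leg's axis is inset half a diameter from the nearest pair of seat edges (so the leg's bounding box is flush with the corner).

The spool is on top of the table. Two stools sit around the table at the −y, +x sides.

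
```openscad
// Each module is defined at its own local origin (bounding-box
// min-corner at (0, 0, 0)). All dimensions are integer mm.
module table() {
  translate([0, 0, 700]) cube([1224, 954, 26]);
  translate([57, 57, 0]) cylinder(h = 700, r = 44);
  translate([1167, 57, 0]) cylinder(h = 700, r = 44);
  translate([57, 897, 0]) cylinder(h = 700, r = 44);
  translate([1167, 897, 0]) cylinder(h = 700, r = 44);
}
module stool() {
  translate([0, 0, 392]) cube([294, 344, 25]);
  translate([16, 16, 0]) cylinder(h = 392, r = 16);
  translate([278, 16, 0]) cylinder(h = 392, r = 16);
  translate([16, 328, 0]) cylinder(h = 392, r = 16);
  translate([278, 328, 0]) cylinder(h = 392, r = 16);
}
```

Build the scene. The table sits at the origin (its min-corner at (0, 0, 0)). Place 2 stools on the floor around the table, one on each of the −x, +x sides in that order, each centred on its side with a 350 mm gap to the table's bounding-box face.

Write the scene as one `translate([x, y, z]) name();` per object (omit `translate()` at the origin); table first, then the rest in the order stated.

table();
translate([-644, 305, 0]) stool();
translate([1574, 305, 0]) stool();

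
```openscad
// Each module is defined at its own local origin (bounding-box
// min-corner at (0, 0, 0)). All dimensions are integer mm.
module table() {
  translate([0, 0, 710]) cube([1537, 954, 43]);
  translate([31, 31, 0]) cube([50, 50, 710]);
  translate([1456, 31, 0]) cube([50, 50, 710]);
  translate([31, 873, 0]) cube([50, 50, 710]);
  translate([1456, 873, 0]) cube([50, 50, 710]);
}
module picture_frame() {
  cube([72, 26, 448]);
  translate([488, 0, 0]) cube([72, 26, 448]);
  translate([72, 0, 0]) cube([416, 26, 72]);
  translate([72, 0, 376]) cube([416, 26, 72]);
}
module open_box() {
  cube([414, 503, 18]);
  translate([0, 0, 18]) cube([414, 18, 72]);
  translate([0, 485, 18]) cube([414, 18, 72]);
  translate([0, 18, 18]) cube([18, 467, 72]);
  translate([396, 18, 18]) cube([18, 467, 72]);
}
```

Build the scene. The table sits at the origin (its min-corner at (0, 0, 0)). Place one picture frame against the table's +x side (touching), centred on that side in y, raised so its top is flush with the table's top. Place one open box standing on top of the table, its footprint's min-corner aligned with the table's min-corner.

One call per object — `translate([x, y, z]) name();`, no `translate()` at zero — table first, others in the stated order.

table();
translate([1537, 464, 305]) picture_frame();
translate([0, 0, 753]) open_box();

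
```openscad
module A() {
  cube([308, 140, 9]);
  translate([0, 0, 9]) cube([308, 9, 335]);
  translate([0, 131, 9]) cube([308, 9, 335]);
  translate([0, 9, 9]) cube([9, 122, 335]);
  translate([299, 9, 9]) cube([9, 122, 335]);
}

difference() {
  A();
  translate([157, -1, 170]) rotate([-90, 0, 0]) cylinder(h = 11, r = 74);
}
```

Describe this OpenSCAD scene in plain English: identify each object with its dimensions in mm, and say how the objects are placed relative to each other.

A is an open storage box with external size 308×140×344 mm and wall thickness 9 mm (the base is also 9 mm thick). The base covers the whole footprint; the four walls stand on the base, with the y-facing walls full-width and the x-facing walls fitting between their inner faces.

The open box has a circular hole of radius 74 mm through its front wall, centred at (x = 157, z = 170).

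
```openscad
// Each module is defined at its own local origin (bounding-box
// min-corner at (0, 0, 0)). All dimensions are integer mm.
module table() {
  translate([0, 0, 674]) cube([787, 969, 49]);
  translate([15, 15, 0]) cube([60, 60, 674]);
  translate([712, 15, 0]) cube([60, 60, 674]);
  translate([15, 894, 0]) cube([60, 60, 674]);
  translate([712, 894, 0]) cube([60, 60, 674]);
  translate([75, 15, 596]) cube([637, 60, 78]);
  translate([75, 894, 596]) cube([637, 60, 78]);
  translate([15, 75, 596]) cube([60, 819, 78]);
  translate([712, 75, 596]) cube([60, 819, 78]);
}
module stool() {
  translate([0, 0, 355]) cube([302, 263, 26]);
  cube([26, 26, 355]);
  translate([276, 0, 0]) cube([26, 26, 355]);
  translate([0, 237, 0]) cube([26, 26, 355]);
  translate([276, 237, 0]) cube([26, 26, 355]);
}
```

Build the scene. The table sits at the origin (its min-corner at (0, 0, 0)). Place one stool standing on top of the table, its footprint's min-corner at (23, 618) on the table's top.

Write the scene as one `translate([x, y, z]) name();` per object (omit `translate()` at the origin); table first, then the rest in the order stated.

table();
translate([23, 618, 723]) stool();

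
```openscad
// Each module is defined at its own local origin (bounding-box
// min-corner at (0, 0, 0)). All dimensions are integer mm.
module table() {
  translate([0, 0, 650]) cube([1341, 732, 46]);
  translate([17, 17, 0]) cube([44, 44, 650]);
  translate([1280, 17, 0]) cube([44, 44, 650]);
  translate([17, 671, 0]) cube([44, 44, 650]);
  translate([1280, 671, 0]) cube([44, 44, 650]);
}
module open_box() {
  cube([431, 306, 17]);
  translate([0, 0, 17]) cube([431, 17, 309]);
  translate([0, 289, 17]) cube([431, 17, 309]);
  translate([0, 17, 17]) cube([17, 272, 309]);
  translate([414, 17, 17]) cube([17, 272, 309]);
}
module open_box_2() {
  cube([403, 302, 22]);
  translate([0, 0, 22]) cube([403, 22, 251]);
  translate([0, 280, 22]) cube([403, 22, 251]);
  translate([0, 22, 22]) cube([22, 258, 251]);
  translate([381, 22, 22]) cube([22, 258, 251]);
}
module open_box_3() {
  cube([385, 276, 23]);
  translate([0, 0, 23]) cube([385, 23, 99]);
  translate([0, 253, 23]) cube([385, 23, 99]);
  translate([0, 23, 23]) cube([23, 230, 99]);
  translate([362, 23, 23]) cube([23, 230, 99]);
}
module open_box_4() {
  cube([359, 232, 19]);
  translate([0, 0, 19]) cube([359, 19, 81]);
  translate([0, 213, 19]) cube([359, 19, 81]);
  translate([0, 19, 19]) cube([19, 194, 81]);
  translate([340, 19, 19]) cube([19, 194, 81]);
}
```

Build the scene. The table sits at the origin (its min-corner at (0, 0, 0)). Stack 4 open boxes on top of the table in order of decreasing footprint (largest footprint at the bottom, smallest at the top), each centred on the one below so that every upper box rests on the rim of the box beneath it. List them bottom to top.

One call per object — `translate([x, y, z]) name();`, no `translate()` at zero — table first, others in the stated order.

table();
translate([455, 213, 696]) open_box();
translate([469, 215, 1022]) open_box_2();
translate([478, 228, 1295]) open_box_3();
translate([491, 250, 1417]) open_box_4();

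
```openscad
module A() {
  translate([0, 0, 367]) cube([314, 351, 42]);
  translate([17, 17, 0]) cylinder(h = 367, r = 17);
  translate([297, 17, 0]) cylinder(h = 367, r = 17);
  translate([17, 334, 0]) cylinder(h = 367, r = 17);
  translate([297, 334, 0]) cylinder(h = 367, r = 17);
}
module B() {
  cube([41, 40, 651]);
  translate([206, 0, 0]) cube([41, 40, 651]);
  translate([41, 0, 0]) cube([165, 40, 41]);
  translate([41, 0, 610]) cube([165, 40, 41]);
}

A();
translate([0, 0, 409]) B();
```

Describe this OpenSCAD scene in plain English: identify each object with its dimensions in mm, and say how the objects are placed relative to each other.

A is a four-legged stool. The seat is 314×351 mm, 42 mm thick, top at z = 409 mm. It stands on four round legs, each 34 mm in diameter, from z = 0 to the seat underside, each leg's axis is inset half a diameter from the nearest pair of seat edges (so the leg's bounding box is flush with the corner).

B is a picture frame with a 165×569 mm rectangular opening (x by z) and a uniform 41 mm border on every side. Frame depth is 40 mm along y. It is built from two vertical stiles running the full outside height and two horizontal rails spanning the gap between the stiles.

The picture frame is on top of the stool.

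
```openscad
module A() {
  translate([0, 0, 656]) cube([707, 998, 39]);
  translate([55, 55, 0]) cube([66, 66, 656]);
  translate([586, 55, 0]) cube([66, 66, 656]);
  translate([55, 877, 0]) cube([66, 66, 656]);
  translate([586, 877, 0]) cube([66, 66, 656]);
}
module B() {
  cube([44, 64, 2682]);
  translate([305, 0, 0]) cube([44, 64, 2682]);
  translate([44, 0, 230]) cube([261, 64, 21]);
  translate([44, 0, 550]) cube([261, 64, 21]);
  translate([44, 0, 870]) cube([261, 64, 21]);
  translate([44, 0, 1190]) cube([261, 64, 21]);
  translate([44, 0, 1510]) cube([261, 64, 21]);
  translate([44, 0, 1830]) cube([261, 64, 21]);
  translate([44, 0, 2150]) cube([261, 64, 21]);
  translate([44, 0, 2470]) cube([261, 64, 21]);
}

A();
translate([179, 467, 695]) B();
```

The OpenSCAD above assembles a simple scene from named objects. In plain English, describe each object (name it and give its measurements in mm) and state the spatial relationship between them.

A is a table with a 707×998 mm rectangular top, 39 mm thick, top surface at z = 695 mm, supported by four 66×66 mm square legs, each inset 55 mm from the nearest pair of top edges, running from the floor.

B is a straight ladder. Two 44×64 mm vertical rails, 2682 mm tall, stand 349 mm apart (outside-to-outside) with their front faces coplanar on the −y side. 8 rungs, each 64 mm deep and 21 mm tall, span between the inner faces of the rails, front faces flush with the rails. The lowest rung's underside is at z = 230 mm and rungs are spaced 320 mm apart (underside to underside).

The ladder is on top of the table, centred.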